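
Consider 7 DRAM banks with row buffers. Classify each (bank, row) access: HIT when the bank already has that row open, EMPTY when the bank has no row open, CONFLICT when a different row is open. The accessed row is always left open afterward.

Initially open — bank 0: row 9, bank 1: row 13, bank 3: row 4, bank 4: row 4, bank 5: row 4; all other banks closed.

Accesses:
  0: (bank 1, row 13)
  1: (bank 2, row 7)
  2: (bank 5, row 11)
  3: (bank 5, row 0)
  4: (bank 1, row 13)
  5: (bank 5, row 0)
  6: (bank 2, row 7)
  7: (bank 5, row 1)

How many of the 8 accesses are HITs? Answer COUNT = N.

step 0: bank1 13->13 [HIT]
step 1: bank2 None->7 [EMPTY]
step 2: bank5 4->11 [CONFLICT]
step 3: bank5 11->0 [CONFLICT]
step 4: bank1 13->13 [HIT]
step 5: bank5 0->0 [HIT]
step 6: bank2 7->7 [HIT]
step 7: bank5 0->1 [CONFLICT]

COUNT = 4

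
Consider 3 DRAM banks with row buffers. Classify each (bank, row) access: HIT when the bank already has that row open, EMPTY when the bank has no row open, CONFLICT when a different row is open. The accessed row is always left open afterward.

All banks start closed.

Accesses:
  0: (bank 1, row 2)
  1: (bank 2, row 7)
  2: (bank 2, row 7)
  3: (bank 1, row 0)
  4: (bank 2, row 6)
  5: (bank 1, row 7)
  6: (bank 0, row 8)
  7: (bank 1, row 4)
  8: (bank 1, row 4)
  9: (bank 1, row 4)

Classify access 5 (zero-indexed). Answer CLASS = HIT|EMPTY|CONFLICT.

0: bank 1 row 2 — prev None → EMPTY
1: bank 2 row 7 — prev None → EMPTY
2: bank 2 row 7 — prev 7 → HIT
3: bank 1 row 0 — prev 2 → CONFLICT
4: bank 2 row 6 — prev 7 → CONFLICT
5: bank 1 row 7 — prev 0 → CONFLICT
6: bank 0 row 8 — prev None → EMPTY
7: bank 1 row 4 — prev 7 → CONFLICT
8: bank 1 row 4 — prev 4 → HIT
9: bank 1 row 4 — prev 4 → HIT

CLASS = CONFLICT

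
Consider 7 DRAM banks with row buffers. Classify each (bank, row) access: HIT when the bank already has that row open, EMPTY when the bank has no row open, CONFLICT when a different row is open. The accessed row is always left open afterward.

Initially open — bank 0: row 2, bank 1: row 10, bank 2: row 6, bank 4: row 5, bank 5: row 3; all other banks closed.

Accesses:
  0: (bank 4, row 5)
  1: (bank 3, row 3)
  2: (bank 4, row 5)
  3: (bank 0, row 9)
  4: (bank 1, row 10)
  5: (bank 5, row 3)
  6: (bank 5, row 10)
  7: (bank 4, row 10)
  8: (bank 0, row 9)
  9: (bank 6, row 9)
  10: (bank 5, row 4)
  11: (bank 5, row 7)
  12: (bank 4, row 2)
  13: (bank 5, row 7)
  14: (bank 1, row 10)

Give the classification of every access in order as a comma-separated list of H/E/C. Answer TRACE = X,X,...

TRACE = H,E,H,C,H,H,C,C,H,E,C,C,C,H,H

step 0: bank4 5->5 [HIT]
step 1: bank3 None->3 [EMPTY]
step 2: bank4 5->5 [HIT]
step 3: bank0 2->9 [CONFLICT]
step 4: bank1 10->10 [HIT]
step 5: bank5 3->3 [HIT]
step 6: bank5 3->10 [CONFLICT]
step 7: bank4 5->10 [CONFLICT]
step 8: bank0 9->9 [HIT]
step 9: bank6 None->9 [EMPTY]
step 10: bank5 10->4 [CONFLICT]
step 11: bank5 4->7 [CONFLICT]
step 12: bank4 10->2 [CONFLICT]
step 13: bank5 7->7 [HIT]
step 14: bank1 10->10 [HIT]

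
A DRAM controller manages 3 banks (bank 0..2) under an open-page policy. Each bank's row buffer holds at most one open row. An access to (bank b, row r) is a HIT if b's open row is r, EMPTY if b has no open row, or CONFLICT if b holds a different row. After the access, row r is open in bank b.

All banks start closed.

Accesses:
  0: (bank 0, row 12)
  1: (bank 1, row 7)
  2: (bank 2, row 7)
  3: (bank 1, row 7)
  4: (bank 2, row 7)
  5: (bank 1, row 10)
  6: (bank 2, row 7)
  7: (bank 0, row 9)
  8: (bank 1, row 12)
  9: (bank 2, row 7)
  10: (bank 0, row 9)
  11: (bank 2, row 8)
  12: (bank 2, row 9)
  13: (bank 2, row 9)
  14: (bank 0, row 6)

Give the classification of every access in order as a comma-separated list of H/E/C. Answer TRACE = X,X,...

step 0: bank0 None->12 [EMPTY]
step 1: bank1 None->7 [EMPTY]
step 2: bank2 None->7 [EMPTY]
step 3: bank1 7->7 [HIT]
step 4: bank2 7->7 [HIT]
step 5: bank1 7->10 [CONFLICT]
step 6: bank2 7->7 [HIT]
step 7: bank0 12->9 [CONFLICT]
step 8: bank1 10->12 [CONFLICT]
step 9: bank2 7->7 [HIT]
step 10: bank0 9->9 [HIT]
step 11: bank2 7->8 [CONFLICT]
step 12: bank2 8->9 [CONFLICT]
step 13: bank2 9->9 [HIT]
step 14: bank0 9->6 [CONFLICT]

TRACE = E,E,E,H,H,C,H,C,C,H,H,C,C,H,C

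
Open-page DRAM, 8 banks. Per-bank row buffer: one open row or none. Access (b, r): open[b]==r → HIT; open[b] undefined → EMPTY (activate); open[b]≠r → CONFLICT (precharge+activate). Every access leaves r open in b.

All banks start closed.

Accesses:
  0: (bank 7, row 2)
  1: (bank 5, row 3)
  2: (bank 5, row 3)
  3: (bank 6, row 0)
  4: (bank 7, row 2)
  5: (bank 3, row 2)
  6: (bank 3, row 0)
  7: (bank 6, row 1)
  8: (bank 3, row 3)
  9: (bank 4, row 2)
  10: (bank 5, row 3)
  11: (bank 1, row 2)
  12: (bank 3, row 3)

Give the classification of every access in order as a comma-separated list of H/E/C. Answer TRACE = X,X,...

#0 (7,2) E
#1 (5,3) E
#2 (5,3) H  (was 3)
#3 (6,0) E
#4 (7,2) H  (was 2)
#5 (3,2) E
#6 (3,0) C  (was 2)
#7 (6,1) C  (was 0)
#8 (3,3) C  (was 0)
#9 (4,2) E
#10 (5,3) H  (was 3)
#11 (1,2) E
#12 (3,3) H  (was 3)

TRACE = E,E,H,E,H,E,C,C,C,E,H,E,H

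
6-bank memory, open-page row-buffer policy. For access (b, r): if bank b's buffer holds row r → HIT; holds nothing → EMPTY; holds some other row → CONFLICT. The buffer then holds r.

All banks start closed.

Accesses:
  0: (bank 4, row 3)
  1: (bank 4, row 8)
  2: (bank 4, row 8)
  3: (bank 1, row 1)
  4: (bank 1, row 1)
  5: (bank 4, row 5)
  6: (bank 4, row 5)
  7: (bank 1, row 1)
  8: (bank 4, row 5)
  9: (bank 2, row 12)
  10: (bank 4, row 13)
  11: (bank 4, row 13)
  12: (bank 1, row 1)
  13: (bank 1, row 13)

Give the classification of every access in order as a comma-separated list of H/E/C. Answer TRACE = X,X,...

TRACE = E,C,H,E,H,C,H,H,H,E,C,H,H,C

  [0] b4 r3: no row ⇒ E
  [1] b4 r8: had r3 ⇒ C
  [2] b4 r8: had r8 ⇒ H
  [3] b1 r1: no row ⇒ E
  [4] b1 r1: had r1 ⇒ H
  [5] b4 r5: had r8 ⇒ C
  [6] b4 r5: had r5 ⇒ H
  [7] b1 r1: had r1 ⇒ H
  [8] b4 r5: had r5 ⇒ H
  [9] b2 r12: no row ⇒ E
  [10] b4 r13: had r5 ⇒ C
  [11] b4 r13: had r13 ⇒ H
  [12] b1 r1: had r1 ⇒ H
  [13] b1 r13: had r1 ⇒ C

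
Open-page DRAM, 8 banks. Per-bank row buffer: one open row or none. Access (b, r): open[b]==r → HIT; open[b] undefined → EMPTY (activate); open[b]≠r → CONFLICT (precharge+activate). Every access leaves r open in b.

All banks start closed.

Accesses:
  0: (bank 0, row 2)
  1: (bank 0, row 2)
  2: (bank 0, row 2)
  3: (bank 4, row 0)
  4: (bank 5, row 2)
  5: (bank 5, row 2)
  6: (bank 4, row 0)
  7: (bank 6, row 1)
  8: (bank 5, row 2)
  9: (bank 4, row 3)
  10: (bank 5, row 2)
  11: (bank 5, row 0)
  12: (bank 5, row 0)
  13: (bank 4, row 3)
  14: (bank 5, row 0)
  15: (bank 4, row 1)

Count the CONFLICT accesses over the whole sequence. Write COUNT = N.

COUNT = 3

#0 (0,2) E
#1 (0,2) H  (was 2)
#2 (0,2) H  (was 2)
#3 (4,0) E
#4 (5,2) E
#5 (5,2) H  (was 2)
#6 (4,0) H  (was 0)
#7 (6,1) E
#8 (5,2) H  (was 2)
#9 (4,3) C  (was 0)
#10 (5,2) H  (was 2)
#11 (5,0) C  (was 2)
#12 (5,0) H  (was 0)
#13 (4,3) H  (was 3)
#14 (5,0) H  (was 0)
#15 (4,1) C  (was 3)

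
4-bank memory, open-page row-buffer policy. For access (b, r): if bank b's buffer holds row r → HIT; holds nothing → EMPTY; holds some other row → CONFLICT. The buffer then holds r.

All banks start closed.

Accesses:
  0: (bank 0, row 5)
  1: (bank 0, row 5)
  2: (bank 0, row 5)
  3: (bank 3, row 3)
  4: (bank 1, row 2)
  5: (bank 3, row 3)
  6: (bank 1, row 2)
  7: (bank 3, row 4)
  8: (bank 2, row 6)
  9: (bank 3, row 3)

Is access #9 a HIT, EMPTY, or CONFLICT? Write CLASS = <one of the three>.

CLASS = CONFLICT

step 0: bank0 None->5 [EMPTY]
step 1: bank0 5->5 [HIT]
step 2: bank0 5->5 [HIT]
step 3: bank3 None->3 [EMPTY]
step 4: bank1 None->2 [EMPTY]
step 5: bank3 3->3 [HIT]
step 6: bank1 2->2 [HIT]
step 7: bank3 3->4 [CONFLICT]
step 8: bank2 None->6 [EMPTY]
step 9: bank3 4->3 [CONFLICT]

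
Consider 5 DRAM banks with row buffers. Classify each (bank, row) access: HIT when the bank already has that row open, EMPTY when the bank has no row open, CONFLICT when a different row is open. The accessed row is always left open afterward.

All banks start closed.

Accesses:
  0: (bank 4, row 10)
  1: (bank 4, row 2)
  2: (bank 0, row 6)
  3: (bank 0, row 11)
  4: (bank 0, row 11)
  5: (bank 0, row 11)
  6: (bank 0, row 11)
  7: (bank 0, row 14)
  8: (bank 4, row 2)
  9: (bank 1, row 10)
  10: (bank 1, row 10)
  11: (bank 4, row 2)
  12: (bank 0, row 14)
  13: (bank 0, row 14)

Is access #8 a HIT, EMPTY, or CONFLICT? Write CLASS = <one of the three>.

CLASS = HIT

  [0] b4 r10: no row ⇒ E
  [1] b4 r2: had r10 ⇒ C
  [2] b0 r6: no row ⇒ E
  [3] b0 r11: had r6 ⇒ C
  [4] b0 r11: had r11 ⇒ H
  [5] b0 r11: had r11 ⇒ H
  [6] b0 r11: had r11 ⇒ H
  [7] b0 r14: had r11 ⇒ C
  [8] b4 r2: had r2 ⇒ H
  [9] b1 r10: no row ⇒ E
  [10] b1 r10: had r10 ⇒ H
  [11] b4 r2: had r2 ⇒ H
  [12] b0 r14: had r14 ⇒ H
  [13] b0 r14: had r14 ⇒ H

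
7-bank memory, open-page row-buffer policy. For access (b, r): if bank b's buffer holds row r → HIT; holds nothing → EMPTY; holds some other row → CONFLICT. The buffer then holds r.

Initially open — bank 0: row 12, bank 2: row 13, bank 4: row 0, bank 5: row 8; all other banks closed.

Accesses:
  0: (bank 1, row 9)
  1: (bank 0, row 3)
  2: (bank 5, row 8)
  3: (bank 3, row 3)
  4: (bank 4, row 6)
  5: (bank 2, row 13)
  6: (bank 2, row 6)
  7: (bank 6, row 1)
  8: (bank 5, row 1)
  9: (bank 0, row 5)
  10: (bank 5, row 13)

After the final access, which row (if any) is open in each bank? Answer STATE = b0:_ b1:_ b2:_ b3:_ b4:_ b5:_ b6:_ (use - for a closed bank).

STATE = b0:5 b1:9 b2:6 b3:3 b4:6 b5:13 b6:1

  [0] b1 r9: no row ⇒ E
  [1] b0 r3: had r12 ⇒ C
  [2] b5 r8: had r8 ⇒ H
  [3] b3 r3: no row ⇒ E
  [4] b4 r6: had r0 ⇒ C
  [5] b2 r13: had r13 ⇒ H
  [6] b2 r6: had r13 ⇒ C
  [7] b6 r1: no row ⇒ E
  [8] b5 r1: had r8 ⇒ C
  [9] b0 r5: had r3 ⇒ C
  [10] b5 r13: had r1 ⇒ C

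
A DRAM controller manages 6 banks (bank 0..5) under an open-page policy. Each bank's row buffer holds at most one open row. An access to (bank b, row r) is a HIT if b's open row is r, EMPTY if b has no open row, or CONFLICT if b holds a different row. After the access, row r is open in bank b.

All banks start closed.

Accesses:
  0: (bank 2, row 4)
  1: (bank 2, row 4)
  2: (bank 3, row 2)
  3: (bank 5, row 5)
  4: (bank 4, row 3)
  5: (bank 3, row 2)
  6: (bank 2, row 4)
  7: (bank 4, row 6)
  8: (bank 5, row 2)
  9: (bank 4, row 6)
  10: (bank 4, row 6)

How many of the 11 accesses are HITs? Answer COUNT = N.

COUNT = 5

#0 (2,4) E
#1 (2,4) H  (was 4)
#2 (3,2) E
#3 (5,5) E
#4 (4,3) E
#5 (3,2) H  (was 2)
#6 (2,4) H  (was 4)
#7 (4,6) C  (was 3)
#8 (5,2) C  (was 5)
#9 (4,6) H  (was 6)
#10 (4,6) H  (was 6)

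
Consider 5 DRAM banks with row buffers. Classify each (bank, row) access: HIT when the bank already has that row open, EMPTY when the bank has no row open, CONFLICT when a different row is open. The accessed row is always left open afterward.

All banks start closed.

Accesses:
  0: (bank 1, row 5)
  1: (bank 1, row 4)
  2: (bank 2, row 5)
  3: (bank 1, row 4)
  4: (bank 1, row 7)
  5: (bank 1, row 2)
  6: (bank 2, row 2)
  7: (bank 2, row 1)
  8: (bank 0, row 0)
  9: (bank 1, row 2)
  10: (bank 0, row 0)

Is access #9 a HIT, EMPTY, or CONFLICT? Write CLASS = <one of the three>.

#0 (1,5) E
#1 (1,4) C  (was 5)
#2 (2,5) E
#3 (1,4) H  (was 4)
#4 (1,7) C  (was 4)
#5 (1,2) C  (was 7)
#6 (2,2) C  (was 5)
#7 (2,1) C  (was 2)
#8 (0,0) E
#9 (1,2) H  (was 2)
#10 (0,0) H  (was 0)

CLASS = HIT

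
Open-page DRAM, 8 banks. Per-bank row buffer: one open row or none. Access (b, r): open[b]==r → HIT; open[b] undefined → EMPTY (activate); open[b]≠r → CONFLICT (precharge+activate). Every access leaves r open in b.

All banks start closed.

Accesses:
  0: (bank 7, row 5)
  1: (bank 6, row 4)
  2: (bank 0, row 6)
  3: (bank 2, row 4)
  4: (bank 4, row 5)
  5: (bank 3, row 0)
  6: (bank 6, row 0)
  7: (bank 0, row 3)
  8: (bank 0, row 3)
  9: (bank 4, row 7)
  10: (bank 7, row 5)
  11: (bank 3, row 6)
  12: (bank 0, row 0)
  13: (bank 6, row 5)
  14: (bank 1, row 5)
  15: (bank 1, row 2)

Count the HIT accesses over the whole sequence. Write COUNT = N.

step 0: bank7 None->5 [EMPTY]
step 1: bank6 None->4 [EMPTY]
step 2: bank0 None->6 [EMPTY]
step 3: bank2 None->4 [EMPTY]
step 4: bank4 None->5 [EMPTY]
step 5: bank3 None->0 [EMPTY]
step 6: bank6 4->0 [CONFLICT]
step 7: bank0 6->3 [CONFLICT]
step 8: bank0 3->3 [HIT]
step 9: bank4 5->7 [CONFLICT]
step 10: bank7 5->5 [HIT]
step 11: bank3 0->6 [CONFLICT]
step 12: bank0 3->0 [CONFLICT]
step 13: bank6 0->5 [CONFLICT]
step 14: bank1 None->5 [EMPTY]
step 15: bank1 5->2 [CONFLICT]

COUNT = 2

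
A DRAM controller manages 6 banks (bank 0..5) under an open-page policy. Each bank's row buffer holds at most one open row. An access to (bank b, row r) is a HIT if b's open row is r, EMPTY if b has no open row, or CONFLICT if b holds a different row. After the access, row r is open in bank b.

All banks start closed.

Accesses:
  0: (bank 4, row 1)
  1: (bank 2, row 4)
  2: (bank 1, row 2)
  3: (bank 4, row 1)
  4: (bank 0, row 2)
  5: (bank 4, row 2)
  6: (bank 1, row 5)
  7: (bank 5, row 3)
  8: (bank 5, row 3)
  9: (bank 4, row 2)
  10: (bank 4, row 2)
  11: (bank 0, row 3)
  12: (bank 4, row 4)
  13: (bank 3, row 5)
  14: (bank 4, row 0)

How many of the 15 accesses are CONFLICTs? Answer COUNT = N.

COUNT = 5

step 0: bank4 None->1 [EMPTY]
step 1: bank2 None->4 [EMPTY]
step 2: bank1 None->2 [EMPTY]
step 3: bank4 1->1 [HIT]
step 4: bank0 None->2 [EMPTY]
step 5: bank4 1->2 [CONFLICT]
step 6: bank1 2->5 [CONFLICT]
step 7: bank5 None->3 [EMPTY]
step 8: bank5 3->3 [HIT]
step 9: bank4 2->2 [HIT]
step 10: bank4 2->2 [HIT]
step 11: bank0 2->3 [CONFLICT]
step 12: bank4 2->4 [CONFLICT]
step 13: bank3 None->5 [EMPTY]
step 14: bank4 4->0 [CONFLICT]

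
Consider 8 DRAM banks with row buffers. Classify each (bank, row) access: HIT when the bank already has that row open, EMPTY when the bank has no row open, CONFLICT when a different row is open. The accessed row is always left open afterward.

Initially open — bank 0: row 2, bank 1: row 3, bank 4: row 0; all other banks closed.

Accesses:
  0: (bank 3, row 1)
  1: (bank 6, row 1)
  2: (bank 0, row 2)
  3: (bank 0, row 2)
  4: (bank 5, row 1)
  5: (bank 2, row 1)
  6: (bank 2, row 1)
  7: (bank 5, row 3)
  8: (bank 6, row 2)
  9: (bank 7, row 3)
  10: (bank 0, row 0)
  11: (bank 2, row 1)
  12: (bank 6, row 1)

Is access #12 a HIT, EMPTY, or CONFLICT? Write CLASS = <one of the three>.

  [0] b3 r1: no row ⇒ E
  [1] b6 r1: no row ⇒ E
  [2] b0 r2: had r2 ⇒ H
  [3] b0 r2: had r2 ⇒ H
  [4] b5 r1: no row ⇒ E
  [5] b2 r1: no row ⇒ E
  [6] b2 r1: had r1 ⇒ H
  [7] b5 r3: had r1 ⇒ C
  [8] b6 r2: had r1 ⇒ C
  [9] b7 r3: no row ⇒ E
  [10] b0 r0: had r2 ⇒ C
  [11] b2 r1: had r1 ⇒ H
  [12] b6 r1: had r2 ⇒ C

CLASS = CONFLICT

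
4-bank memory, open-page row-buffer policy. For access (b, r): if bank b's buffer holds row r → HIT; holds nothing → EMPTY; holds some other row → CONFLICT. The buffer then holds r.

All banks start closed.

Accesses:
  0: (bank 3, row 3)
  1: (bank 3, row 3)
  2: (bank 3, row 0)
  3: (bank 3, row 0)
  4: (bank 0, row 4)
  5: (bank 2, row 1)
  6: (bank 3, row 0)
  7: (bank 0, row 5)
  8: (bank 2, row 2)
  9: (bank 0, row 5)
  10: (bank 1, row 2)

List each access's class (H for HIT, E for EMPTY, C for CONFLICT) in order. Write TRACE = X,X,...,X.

TRACE = E,H,C,H,E,E,H,C,C,H,E

step 0: bank3 None->3 [EMPTY]
step 1: bank3 3->3 [HIT]
step 2: bank3 3->0 [CONFLICT]
step 3: bank3 0->0 [HIT]
step 4: bank0 None->4 [EMPTY]
step 5: bank2 None->1 [EMPTY]
step 6: bank3 0->0 [HIT]
step 7: bank0 4->5 [CONFLICT]
step 8: bank2 1->2 [CONFLICT]
step 9: bank0 5->5 [HIT]
step 10: bank1 None->2 [EMPTY]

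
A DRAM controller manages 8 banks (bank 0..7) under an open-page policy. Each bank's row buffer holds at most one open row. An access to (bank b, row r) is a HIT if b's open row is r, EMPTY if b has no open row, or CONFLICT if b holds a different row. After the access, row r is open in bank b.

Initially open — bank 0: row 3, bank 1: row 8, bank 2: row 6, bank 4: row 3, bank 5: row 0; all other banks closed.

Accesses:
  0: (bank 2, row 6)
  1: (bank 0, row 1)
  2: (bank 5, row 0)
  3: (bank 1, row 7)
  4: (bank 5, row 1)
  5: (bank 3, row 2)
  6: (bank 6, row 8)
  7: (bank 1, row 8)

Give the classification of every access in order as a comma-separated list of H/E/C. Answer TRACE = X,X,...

TRACE = H,C,H,C,C,E,E,C

0: bank 2 row 6 — prev 6 → HIT
1: bank 0 row 1 — prev 3 → CONFLICT
2: bank 5 row 0 — prev 0 → HIT
3: bank 1 row 7 — prev 8 → CONFLICT
4: bank 5 row 1 — prev 0 → CONFLICT
5: bank 3 row 2 — prev None → EMPTY
6: bank 6 row 8 — prev None → EMPTY
7: bank 1 row 8 — prev 7 → CONFLICT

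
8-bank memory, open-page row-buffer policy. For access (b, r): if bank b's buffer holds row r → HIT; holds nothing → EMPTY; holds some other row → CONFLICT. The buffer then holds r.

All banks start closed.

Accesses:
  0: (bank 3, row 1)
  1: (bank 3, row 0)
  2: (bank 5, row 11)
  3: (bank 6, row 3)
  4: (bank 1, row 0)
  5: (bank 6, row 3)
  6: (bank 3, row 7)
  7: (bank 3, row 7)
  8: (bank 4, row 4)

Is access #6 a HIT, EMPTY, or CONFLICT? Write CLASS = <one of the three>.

CLASS = CONFLICT

#0 (3,1) E
#1 (3,0) C  (was 1)
#2 (5,11) E
#3 (6,3) E
#4 (1,0) E
#5 (6,3) H  (was 3)
#6 (3,7) C  (was 0)
#7 (3,7) H  (was 7)
#8 (4,4) E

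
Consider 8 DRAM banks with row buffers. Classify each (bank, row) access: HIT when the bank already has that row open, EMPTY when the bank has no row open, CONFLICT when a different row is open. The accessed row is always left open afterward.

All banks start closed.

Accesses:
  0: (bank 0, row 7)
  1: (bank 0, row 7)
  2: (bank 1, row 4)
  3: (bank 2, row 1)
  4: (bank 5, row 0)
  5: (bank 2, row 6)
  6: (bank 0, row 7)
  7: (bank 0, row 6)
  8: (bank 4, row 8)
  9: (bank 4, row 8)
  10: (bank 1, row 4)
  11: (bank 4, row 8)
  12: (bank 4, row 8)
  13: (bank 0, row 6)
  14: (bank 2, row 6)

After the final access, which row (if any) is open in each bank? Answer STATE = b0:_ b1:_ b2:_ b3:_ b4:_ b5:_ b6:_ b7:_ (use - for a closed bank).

step 0: bank0 None->7 [EMPTY]
step 1: bank0 7->7 [HIT]
step 2: bank1 None->4 [EMPTY]
step 3: bank2 None->1 [EMPTY]
step 4: bank5 None->0 [EMPTY]
step 5: bank2 1->6 [CONFLICT]
step 6: bank0 7->7 [HIT]
step 7: bank0 7->6 [CONFLICT]
step 8: bank4 None->8 [EMPTY]
step 9: bank4 8->8 [HIT]
step 10: bank1 4->4 [HIT]
step 11: bank4 8->8 [HIT]
step 12: bank4 8->8 [HIT]
step 13: bank0 6->6 [HIT]
step 14: bank2 6->6 [HIT]

STATE = b0:6 b1:4 b2:6 b3:- b4:8 b5:0 b6:- b7:-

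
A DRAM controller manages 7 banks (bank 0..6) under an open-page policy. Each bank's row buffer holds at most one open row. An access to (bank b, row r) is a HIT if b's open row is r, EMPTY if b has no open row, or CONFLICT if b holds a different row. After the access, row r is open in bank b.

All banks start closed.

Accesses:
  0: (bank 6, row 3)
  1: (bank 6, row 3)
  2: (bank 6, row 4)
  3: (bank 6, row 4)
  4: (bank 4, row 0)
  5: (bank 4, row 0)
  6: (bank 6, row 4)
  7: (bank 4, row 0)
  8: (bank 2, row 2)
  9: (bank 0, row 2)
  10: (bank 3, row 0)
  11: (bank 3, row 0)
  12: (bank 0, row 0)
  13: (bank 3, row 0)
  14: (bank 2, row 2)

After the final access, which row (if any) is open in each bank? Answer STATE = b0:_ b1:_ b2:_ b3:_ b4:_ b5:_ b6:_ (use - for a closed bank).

0: bank 6 row 3 — prev None → EMPTY
1: bank 6 row 3 — prev 3 → HIT
2: bank 6 row 4 — prev 3 → CONFLICT
3: bank 6 row 4 — prev 4 → HIT
4: bank 4 row 0 — prev None → EMPTY
5: bank 4 row 0 — prev 0 → HIT
6: bank 6 row 4 — prev 4 → HIT
7: bank 4 row 0 — prev 0 → HIT
8: bank 2 row 2 — prev None → EMPTY
9: bank 0 row 2 — prev None → EMPTY
10: bank 3 row 0 — prev None → EMPTY
11: bank 3 row 0 — prev 0 → HIT
12: bank 0 row 0 — prev 2 → CONFLICT
13: bank 3 row 0 — prev 0 → HIT
14: bank 2 row 2 — prev 2 → HIT

STATE = b0:0 b1:- b2:2 b3:0 b4:0 b5:- b6:4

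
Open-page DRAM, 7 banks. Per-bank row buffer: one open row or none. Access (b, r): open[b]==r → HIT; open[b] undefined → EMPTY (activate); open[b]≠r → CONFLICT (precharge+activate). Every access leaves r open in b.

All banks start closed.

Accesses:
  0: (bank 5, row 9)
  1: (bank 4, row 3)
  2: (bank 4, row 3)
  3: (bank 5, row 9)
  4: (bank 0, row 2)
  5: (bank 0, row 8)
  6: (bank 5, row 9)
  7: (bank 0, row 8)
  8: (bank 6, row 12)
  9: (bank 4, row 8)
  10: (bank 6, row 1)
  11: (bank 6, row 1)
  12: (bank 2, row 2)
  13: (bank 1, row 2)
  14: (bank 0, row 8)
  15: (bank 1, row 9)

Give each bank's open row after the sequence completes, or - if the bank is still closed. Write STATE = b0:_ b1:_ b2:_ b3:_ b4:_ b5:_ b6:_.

STATE = b0:8 b1:9 b2:2 b3:- b4:8 b5:9 b6:1

0: bank 5 row 9 — prev None → EMPTY
1: bank 4 row 3 — prev None → EMPTY
2: bank 4 row 3 — prev 3 → HIT
3: bank 5 row 9 — prev 9 → HIT
4: bank 0 row 2 — prev None → EMPTY
5: bank 0 row 8 — prev 2 → CONFLICT
6: bank 5 row 9 — prev 9 → HIT
7: bank 0 row 8 — prev 8 → HIT
8: bank 6 row 12 — prev None → EMPTY
9: bank 4 row 8 — prev 3 → CONFLICT
10: bank 6 row 1 — prev 12 → CONFLICT
11: bank 6 row 1 — prev 1 → HIT
12: bank 2 row 2 — prev None → EMPTY
13: bank 1 row 2 — prev None → EMPTY
14: bank 0 row 8 — prev 8 → HIT
15: bank 1 row 9 — prev 2 → CONFLICT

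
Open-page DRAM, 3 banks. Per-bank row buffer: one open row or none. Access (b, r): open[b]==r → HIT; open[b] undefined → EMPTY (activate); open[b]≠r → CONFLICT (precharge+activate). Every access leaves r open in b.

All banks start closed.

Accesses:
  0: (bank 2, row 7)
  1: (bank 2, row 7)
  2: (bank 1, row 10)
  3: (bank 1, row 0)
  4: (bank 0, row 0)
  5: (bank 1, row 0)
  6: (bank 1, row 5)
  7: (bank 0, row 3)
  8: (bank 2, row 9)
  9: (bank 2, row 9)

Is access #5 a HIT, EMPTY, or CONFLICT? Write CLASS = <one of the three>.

CLASS = HIT

step 0: bank2 None->7 [EMPTY]
step 1: bank2 7->7 [HIT]
step 2: bank1 None->10 [EMPTY]
step 3: bank1 10->0 [CONFLICT]
step 4: bank0 None->0 [EMPTY]
step 5: bank1 0->0 [HIT]
step 6: bank1 0->5 [CONFLICT]
step 7: bank0 0->3 [CONFLICT]
step 8: bank2 7->9 [CONFLICT]
step 9: bank2 9->9 [HIT]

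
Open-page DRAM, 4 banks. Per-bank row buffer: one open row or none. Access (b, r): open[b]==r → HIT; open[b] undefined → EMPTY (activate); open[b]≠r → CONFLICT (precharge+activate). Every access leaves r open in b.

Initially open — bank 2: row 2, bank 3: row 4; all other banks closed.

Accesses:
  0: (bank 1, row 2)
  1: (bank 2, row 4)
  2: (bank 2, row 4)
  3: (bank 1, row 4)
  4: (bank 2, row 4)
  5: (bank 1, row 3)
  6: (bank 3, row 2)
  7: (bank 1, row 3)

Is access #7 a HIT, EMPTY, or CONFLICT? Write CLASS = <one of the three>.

CLASS = HIT

0: bank 1 row 2 — prev None → EMPTY
1: bank 2 row 4 — prev 2 → CONFLICT
2: bank 2 row 4 — prev 4 → HIT
3: bank 1 row 4 — prev 2 → CONFLICT
4: bank 2 row 4 — prev 4 → HIT
5: bank 1 row 3 — prev 4 → CONFLICT
6: bank 3 row 2 — prev 4 → CONFLICT
7: bank 1 row 3 — prev 3 → HIT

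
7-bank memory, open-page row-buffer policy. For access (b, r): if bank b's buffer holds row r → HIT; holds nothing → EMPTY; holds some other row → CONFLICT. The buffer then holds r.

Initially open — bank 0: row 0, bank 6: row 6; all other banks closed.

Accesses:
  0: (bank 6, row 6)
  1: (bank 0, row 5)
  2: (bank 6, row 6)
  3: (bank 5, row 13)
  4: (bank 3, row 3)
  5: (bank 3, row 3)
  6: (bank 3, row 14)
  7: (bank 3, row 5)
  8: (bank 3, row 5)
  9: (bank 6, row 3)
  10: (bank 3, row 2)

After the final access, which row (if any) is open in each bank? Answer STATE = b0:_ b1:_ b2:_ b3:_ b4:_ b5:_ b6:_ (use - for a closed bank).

STATE = b0:5 b1:- b2:- b3:2 b4:- b5:13 b6:3

#0 (6,6) H  (was 6)
#1 (0,5) C  (was 0)
#2 (6,6) H  (was 6)
#3 (5,13) E
#4 (3,3) E
#5 (3,3) H  (was 3)
#6 (3,14) C  (was 3)
#7 (3,5) C  (was 14)
#8 (3,5) H  (was 5)
#9 (6,3) C  (was 6)
#10 (3,2) C  (was 5)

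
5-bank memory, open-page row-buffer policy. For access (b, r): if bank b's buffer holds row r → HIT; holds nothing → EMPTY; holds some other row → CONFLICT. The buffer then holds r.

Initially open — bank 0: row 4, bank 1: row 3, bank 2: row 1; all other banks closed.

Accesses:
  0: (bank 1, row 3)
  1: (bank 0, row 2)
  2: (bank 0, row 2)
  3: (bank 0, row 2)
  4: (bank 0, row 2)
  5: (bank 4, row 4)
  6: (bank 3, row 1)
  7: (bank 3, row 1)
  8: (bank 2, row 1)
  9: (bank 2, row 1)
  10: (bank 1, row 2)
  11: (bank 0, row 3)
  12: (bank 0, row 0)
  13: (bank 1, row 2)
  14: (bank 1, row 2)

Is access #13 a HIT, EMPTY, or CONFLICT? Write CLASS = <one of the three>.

CLASS = HIT

0: bank 1 row 3 — prev 3 → HIT
1: bank 0 row 2 — prev 4 → CONFLICT
2: bank 0 row 2 — prev 2 → HIT
3: bank 0 row 2 — prev 2 → HIT
4: bank 0 row 2 — prev 2 → HIT
5: bank 4 row 4 — prev None → EMPTY
6: bank 3 row 1 — prev None → EMPTY
7: bank 3 row 1 — prev 1 → HIT
8: bank 2 row 1 — prev 1 → HIT
9: bank 2 row 1 — prev 1 → HIT
10: bank 1 row 2 — prev 3 → CONFLICT
11: bank 0 row 3 — prev 2 → CONFLICT
12: bank 0 row 0 — prev 3 → CONFLICT
13: bank 1 row 2 — prev 2 → HIT
14: bank 1 row 2 — prev 2 → HIT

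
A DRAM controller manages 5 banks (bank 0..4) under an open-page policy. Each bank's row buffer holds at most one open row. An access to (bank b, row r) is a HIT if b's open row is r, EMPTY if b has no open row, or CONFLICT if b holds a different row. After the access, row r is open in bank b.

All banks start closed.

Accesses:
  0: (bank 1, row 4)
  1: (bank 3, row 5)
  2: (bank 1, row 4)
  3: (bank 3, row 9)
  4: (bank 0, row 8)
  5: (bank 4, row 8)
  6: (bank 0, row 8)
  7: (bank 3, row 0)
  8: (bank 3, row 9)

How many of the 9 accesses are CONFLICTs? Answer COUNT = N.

#0 (1,4) E
#1 (3,5) E
#2 (1,4) H  (was 4)
#3 (3,9) C  (was 5)
#4 (0,8) E
#5 (4,8) E
#6 (0,8) H  (was 8)
#7 (3,0) C  (was 9)
#8 (3,9) C  (was 0)

COUNT = 3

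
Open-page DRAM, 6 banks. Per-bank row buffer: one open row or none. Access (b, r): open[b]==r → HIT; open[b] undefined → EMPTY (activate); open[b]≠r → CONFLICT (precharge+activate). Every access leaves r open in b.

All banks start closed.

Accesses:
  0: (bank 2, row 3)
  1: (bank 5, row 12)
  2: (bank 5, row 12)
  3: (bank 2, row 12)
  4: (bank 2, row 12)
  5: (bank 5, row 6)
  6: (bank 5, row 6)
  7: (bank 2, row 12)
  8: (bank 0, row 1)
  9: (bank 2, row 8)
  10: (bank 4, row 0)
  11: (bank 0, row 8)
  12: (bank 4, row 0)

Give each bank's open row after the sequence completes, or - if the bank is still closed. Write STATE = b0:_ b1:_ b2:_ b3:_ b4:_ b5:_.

STATE = b0:8 b1:- b2:8 b3:- b4:0 b5:6

  [0] b2 r3: no row ⇒ E
  [1] b5 r12: no row ⇒ E
  [2] b5 r12: had r12 ⇒ H
  [3] b2 r12: had r3 ⇒ C
  [4] b2 r12: had r12 ⇒ H
  [5] b5 r6: had r12 ⇒ C
  [6] b5 r6: had r6 ⇒ H
  [7] b2 r12: had r12 ⇒ H
  [8] b0 r1: no row ⇒ E
  [9] b2 r8: had r12 ⇒ C
  [10] b4 r0: no row ⇒ E
  [11] b0 r8: had r1 ⇒ C
  [12] b4 r0: had r0 ⇒ H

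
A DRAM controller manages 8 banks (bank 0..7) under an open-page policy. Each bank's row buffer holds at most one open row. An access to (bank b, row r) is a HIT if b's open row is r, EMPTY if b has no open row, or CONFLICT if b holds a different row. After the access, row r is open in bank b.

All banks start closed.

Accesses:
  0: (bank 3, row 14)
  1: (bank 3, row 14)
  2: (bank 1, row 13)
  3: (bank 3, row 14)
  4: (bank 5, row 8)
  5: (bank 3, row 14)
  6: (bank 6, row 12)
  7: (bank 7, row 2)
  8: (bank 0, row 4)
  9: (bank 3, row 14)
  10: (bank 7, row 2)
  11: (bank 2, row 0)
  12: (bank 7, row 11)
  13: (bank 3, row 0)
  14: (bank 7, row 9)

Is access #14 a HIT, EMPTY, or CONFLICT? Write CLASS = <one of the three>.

#0 (3,14) E
#1 (3,14) H  (was 14)
#2 (1,13) E
#3 (3,14) H  (was 14)
#4 (5,8) E
#5 (3,14) H  (was 14)
#6 (6,12) E
#7 (7,2) E
#8 (0,4) E
#9 (3,14) H  (was 14)
#10 (7,2) H  (was 2)
#11 (2,0) E
#12 (7,11) C  (was 2)
#13 (3,0) C  (was 14)
#14 (7,9) C  (was 11)

CLASS = CONFLICT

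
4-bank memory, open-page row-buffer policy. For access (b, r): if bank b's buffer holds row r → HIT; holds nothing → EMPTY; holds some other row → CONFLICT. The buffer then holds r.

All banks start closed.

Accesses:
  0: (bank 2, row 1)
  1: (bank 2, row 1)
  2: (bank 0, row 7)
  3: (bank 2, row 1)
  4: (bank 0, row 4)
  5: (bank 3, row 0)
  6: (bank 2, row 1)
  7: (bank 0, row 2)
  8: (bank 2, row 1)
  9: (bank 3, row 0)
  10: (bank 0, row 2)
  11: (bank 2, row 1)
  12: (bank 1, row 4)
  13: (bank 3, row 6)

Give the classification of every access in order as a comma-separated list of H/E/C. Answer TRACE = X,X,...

step 0: bank2 None->1 [EMPTY]
step 1: bank2 1->1 [HIT]
step 2: bank0 None->7 [EMPTY]
step 3: bank2 1->1 [HIT]
step 4: bank0 7->4 [CONFLICT]
step 5: bank3 None->0 [EMPTY]
step 6: bank2 1->1 [HIT]
step 7: bank0 4->2 [CONFLICT]
step 8: bank2 1->1 [HIT]
step 9: bank3 0->0 [HIT]
step 10: bank0 2->2 [HIT]
step 11: bank2 1->1 [HIT]
step 12: bank1 None->4 [EMPTY]
step 13: bank3 0->6 [CONFLICT]

TRACE = E,H,E,H,C,E,H,C,H,H,H,H,E,C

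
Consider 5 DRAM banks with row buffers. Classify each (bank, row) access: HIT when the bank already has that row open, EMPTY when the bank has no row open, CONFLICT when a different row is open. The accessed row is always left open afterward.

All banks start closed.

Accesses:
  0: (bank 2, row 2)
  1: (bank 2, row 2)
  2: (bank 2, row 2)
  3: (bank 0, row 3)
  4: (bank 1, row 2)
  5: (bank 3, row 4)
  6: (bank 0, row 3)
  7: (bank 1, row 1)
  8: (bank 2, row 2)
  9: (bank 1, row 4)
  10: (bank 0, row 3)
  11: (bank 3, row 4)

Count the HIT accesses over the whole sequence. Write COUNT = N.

0: bank 2 row 2 — prev None → EMPTY
1: bank 2 row 2 — prev 2 → HIT
2: bank 2 row 2 — prev 2 → HIT
3: bank 0 row 3 — prev None → EMPTY
4: bank 1 row 2 — prev None → EMPTY
5: bank 3 row 4 — prev None → EMPTY
6: bank 0 row 3 — prev 3 → HIT
7: bank 1 row 1 — prev 2 → CONFLICT
8: bank 2 row 2 — prev 2 → HIT
9: bank 1 row 4 — prev 1 → CONFLICT
10: bank 0 row 3 — prev 3 → HIT
11: bank 3 row 4 — prev 4 → HIT

COUNT = 6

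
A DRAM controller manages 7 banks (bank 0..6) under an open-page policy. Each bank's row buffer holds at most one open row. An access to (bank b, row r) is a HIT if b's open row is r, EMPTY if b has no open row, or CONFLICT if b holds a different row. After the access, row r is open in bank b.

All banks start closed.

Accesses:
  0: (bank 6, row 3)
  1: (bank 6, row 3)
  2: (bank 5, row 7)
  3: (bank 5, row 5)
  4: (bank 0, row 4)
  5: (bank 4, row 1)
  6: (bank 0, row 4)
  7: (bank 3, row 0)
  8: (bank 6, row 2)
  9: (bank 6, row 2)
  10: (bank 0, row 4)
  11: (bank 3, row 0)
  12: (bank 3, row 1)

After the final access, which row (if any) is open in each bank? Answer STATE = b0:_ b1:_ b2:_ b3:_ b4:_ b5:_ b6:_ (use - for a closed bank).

STATE = b0:4 b1:- b2:- b3:1 b4:1 b5:5 b6:2

#0 (6,3) E
#1 (6,3) H  (was 3)
#2 (5,7) E
#3 (5,5) C  (was 7)
#4 (0,4) E
#5 (4,1) E
#6 (0,4) H  (was 4)
#7 (3,0) E
#8 (6,2) C  (was 3)
#9 (6,2) H  (was 2)
#10 (0,4) H  (was 4)
#11 (3,0) H  (was 0)
#12 (3,1) C  (was 0)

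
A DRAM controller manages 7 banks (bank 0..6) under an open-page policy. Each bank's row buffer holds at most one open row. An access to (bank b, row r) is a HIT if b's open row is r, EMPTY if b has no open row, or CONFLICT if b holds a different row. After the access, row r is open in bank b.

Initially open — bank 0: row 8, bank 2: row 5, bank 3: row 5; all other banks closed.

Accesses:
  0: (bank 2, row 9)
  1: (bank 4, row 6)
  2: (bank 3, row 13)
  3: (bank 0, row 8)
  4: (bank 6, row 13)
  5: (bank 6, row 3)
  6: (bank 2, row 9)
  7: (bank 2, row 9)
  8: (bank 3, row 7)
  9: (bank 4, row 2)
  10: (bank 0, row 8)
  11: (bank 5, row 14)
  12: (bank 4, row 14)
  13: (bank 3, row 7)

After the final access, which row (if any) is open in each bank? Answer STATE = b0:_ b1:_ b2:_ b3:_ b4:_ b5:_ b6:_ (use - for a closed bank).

0: bank 2 row 9 — prev 5 → CONFLICT
1: bank 4 row 6 — prev None → EMPTY
2: bank 3 row 13 — prev 5 → CONFLICT
3: bank 0 row 8 — prev 8 → HIT
4: bank 6 row 13 — prev None → EMPTY
5: bank 6 row 3 — prev 13 → CONFLICT
6: bank 2 row 9 — prev 9 → HIT
7: bank 2 row 9 — prev 9 → HIT
8: bank 3 row 7 — prev 13 → CONFLICT
9: bank 4 row 2 — prev 6 → CONFLICT
10: bank 0 row 8 — prev 8 → HIT
11: bank 5 row 14 — prev None → EMPTY
12: bank 4 row 14 — prev 2 → CONFLICT
13: bank 3 row 7 — prev 7 → HIT

STATE = b0:8 b1:- b2:9 b3:7 b4:14 b5:14 b6:3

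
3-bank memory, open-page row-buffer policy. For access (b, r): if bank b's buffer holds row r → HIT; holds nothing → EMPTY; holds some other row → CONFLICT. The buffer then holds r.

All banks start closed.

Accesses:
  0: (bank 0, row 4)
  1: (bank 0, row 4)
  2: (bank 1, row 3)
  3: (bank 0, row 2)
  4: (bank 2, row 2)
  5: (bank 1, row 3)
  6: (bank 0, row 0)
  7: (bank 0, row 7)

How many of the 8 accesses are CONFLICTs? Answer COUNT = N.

  [0] b0 r4: no row ⇒ E
  [1] b0 r4: had r4 ⇒ H
  [2] b1 r3: no row ⇒ E
  [3] b0 r2: had r4 ⇒ C
  [4] b2 r2: no row ⇒ E
  [5] b1 r3: had r3 ⇒ H
  [6] b0 r0: had r2 ⇒ C
  [7] b0 r7: had r0 ⇒ C

COUNT = 3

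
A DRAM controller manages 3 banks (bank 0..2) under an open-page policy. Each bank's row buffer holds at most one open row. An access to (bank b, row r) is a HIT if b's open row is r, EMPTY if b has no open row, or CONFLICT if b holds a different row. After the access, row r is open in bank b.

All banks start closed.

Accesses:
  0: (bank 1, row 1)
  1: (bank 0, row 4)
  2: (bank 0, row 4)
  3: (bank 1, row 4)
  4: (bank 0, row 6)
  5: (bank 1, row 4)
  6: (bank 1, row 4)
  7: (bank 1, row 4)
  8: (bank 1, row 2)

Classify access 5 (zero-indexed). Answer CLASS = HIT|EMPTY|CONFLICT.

CLASS = HIT

#0 (1,1) E
#1 (0,4) E
#2 (0,4) H  (was 4)
#3 (1,4) C  (was 1)
#4 (0,6) C  (was 4)
#5 (1,4) H  (was 4)
#6 (1,4) H  (was 4)
#7 (1,4) H  (was 4)
#8 (1,2) C  (was 4)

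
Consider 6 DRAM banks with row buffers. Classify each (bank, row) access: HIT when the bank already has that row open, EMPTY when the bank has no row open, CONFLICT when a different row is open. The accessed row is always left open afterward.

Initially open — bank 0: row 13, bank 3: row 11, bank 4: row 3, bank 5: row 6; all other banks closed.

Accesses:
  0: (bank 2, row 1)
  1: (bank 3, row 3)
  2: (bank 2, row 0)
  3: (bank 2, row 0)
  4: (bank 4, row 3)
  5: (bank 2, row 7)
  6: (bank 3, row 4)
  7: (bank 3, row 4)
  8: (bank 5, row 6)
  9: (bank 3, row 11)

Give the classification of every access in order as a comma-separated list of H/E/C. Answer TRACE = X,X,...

#0 (2,1) E
#1 (3,3) C  (was 11)
#2 (2,0) C  (was 1)
#3 (2,0) H  (was 0)
#4 (4,3) H  (was 3)
#5 (2,7) C  (was 0)
#6 (3,4) C  (was 3)
#7 (3,4) H  (was 4)
#8 (5,6) H  (was 6)
#9 (3,11) C  (was 4)

TRACE = E,C,C,H,H,C,C,H,H,C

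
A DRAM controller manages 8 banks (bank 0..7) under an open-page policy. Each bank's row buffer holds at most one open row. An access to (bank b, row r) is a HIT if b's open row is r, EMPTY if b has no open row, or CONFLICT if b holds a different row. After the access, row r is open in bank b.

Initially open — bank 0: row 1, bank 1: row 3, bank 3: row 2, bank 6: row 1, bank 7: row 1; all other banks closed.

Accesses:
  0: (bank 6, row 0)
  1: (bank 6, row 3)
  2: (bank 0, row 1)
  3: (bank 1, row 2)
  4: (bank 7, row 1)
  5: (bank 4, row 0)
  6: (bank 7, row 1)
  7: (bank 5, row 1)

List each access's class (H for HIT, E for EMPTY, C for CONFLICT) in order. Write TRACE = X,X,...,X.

TRACE = C,C,H,C,H,E,H,E

  [0] b6 r0: had r1 ⇒ C
  [1] b6 r3: had r0 ⇒ C
  [2] b0 r1: had r1 ⇒ H
  [3] b1 r2: had r3 ⇒ C
  [4] b7 r1: had r1 ⇒ H
  [5] b4 r0: no row ⇒ E
  [6] b7 r1: had r1 ⇒ H
  [7] b5 r1: no row ⇒ E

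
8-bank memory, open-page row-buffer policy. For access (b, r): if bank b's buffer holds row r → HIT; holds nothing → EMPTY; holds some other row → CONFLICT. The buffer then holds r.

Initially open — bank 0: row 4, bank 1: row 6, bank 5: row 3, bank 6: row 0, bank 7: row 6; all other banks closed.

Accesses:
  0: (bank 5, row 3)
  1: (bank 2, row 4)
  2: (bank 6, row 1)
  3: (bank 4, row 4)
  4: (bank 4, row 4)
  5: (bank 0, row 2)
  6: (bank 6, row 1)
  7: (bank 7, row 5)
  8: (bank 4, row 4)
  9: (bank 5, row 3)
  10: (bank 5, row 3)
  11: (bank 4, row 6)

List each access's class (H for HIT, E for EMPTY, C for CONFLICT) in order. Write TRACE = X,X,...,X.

TRACE = H,E,C,E,H,C,H,C,H,H,H,C

  [0] b5 r3: had r3 ⇒ H
  [1] b2 r4: no row ⇒ E
  [2] b6 r1: had r0 ⇒ C
  [3] b4 r4: no row ⇒ E
  [4] b4 r4: had r4 ⇒ H
  [5] b0 r2: had r4 ⇒ C
  [6] b6 r1: had r1 ⇒ H
  [7] b7 r5: had r6 ⇒ C
  [8] b4 r4: had r4 ⇒ H
  [9] b5 r3: had r3 ⇒ H
  [10] b5 r3: had r3 ⇒ H
  [11] b4 r6: had r4 ⇒ C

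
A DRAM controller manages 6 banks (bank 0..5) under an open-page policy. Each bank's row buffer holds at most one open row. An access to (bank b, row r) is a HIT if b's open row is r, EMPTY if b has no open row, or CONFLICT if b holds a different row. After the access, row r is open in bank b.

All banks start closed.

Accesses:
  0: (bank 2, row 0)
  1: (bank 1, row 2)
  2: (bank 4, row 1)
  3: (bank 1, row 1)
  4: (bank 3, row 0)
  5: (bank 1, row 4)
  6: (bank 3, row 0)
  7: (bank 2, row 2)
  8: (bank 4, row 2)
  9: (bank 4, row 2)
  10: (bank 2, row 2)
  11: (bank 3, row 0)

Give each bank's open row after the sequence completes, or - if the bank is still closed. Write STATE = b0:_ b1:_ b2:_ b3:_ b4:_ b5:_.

STATE = b0:- b1:4 b2:2 b3:0 b4:2 b5:-

0: bank 2 row 0 — prev None → EMPTY
1: bank 1 row 2 — prev None → EMPTY
2: bank 4 row 1 — prev None → EMPTY
3: bank 1 row 1 — prev 2 → CONFLICT
4: bank 3 row 0 — prev None → EMPTY
5: bank 1 row 4 — prev 1 → CONFLICT
6: bank 3 row 0 — prev 0 → HIT
7: bank 2 row 2 — prev 0 → CONFLICT
8: bank 4 row 2 — prev 1 → CONFLICT
9: bank 4 row 2 — prev 2 → HIT
10: bank 2 row 2 — prev 2 → HIT
11: bank 3 row 0 — prev 0 → HIT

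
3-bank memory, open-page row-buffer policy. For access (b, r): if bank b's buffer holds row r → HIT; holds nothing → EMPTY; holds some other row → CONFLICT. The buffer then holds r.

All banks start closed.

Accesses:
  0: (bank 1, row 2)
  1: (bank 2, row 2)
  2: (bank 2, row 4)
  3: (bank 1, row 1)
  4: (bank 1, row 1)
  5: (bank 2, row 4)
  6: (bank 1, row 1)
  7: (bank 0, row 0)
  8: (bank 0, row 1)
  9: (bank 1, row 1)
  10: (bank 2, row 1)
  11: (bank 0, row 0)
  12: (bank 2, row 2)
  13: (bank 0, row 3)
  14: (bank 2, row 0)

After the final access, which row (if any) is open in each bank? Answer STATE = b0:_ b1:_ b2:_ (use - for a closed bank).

step 0: bank1 None->2 [EMPTY]
step 1: bank2 None->2 [EMPTY]
step 2: bank2 2->4 [CONFLICT]
step 3: bank1 2->1 [CONFLICT]
step 4: bank1 1->1 [HIT]
step 5: bank2 4->4 [HIT]
step 6: bank1 1->1 [HIT]
step 7: bank0 None->0 [EMPTY]
step 8: bank0 0->1 [CONFLICT]
step 9: bank1 1->1 [HIT]
step 10: bank2 4->1 [CONFLICT]
step 11: bank0 1->0 [CONFLICT]
step 12: bank2 1->2 [CONFLICT]
step 13: bank0 0->3 [CONFLICT]
step 14: bank2 2->0 [CONFLICT]

STATE = b0:3 b1:1 b2:0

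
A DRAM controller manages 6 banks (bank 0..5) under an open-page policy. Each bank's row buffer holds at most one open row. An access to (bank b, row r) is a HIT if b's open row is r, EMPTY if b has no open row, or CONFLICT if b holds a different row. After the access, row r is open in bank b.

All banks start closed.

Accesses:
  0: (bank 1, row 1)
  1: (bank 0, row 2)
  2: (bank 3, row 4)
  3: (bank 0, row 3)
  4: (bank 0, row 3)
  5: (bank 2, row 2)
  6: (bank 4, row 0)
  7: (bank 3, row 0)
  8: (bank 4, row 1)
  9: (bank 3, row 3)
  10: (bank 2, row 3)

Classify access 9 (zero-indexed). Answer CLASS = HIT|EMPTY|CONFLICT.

0: bank 1 row 1 — prev None → EMPTY
1: bank 0 row 2 — prev None → EMPTY
2: bank 3 row 4 — prev None → EMPTY
3: bank 0 row 3 — prev 2 → CONFLICT
4: bank 0 row 3 — prev 3 → HIT
5: bank 2 row 2 — prev None → EMPTY
6: bank 4 row 0 — prev None → EMPTY
7: bank 3 row 0 — prev 4 → CONFLICT
8: bank 4 row 1 — prev 0 → CONFLICT
9: bank 3 row 3 — prev 0 → CONFLICT
10: bank 2 row 3 — prev 2 → CONFLICT

CLASS = CONFLICT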